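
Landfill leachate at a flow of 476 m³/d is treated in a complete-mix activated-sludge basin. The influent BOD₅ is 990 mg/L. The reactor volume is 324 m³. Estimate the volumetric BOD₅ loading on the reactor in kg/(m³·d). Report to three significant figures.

L_v ≈ 1.45 kg BOD₅/(m³·d)

Applied BOD₅ load per unit volume = Q·S₀/V = (476 × 990/1000)/324.0 = 1.454 kg BOD₅·m⁻³·d⁻¹.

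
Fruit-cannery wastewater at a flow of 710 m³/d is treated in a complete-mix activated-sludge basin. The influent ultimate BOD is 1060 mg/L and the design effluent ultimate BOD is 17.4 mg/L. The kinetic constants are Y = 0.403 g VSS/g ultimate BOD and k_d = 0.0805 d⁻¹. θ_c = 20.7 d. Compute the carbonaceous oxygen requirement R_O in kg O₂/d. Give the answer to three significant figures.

R_O ≈ 581 kg O₂/d

Y_obs = Y / (1 + k_d θ_c) = 0.403 / (1 + 0.0805 × 20.7) = 0.403 / 2.666 = 0.1511.
Q·(S₀ − S) = 710 × (1060 − 17.4) × 10⁻³ = 740.2 kg/d removed.
P_X = Y_obs·Q·(S₀ − S) = 0.1511 × 740.2 = 111.9 kg VSS/d.
R_O = Q·ΔS − 1.42 P_X = 740.2 − 158.9 = 581.4 kg O₂/d.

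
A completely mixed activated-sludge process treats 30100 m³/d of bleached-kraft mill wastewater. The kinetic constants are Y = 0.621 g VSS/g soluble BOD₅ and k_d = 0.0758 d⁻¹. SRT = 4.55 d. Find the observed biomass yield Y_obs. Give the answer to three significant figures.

Y_obs ≈ 0.462 g VSS/g soluble BOD₅

The observed yield is Y_obs = Y/(1 + k_d·θ_c) = 0.621 / (1 + 0.0758 × 4.55) = 0.621 / 1.345 = 0.4617 g VSS per g soluble BOD₅ removed.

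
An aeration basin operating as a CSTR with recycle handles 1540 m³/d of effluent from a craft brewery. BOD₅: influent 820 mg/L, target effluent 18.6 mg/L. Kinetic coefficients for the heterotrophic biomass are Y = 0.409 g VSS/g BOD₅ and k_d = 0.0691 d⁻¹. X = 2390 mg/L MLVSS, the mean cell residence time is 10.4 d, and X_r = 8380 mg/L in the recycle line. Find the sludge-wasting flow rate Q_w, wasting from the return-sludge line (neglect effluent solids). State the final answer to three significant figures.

Steady-state biomass mass balance: V·X·(1 + k_d·θ_c) = Y·Q·(S₀ − S)·θ_c, so V = 0.409 × 1540 × (820 − 18.6) × 10.4 / [2390 × (1 + 0.0691 × 10.4)] = 5.25×10^6 / 4108 = 1278 m³.
Wasting from the return line (neglecting effluent solids): Q_w = V·X / (θ_c·X_r) = 1278 × 2390 / (10.4 × 8380) = 35.05 m³/d.

Q_w ≈ 35.0 m³/d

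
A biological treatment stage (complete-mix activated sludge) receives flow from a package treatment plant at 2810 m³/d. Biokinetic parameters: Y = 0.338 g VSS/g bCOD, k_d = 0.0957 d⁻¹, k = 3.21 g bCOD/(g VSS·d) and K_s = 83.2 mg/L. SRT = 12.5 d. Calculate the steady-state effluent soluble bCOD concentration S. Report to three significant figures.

For a completely mixed reactor with recycle the Lawrence–McCarty relation gives S = K_s·(1 + k_d·θ_c) / [θ_c·(Y·k − k_d) − 1] = 83.2 × (1 + 0.0957 × 12.5) / [12.5 × (0.338 × 3.21 − 0.0957) − 1] = 182.7 / 11.37 = 16.08 mg/L.

S ≈ 16.1 mg/L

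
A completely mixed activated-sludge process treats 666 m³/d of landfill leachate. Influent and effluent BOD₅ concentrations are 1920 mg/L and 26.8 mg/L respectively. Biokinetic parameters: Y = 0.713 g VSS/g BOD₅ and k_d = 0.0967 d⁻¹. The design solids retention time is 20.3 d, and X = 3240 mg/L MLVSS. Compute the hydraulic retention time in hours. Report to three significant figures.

From the SRT design equation V = Y Q (S₀−S) θ_c / [X (1 + k_d θ_c)] = 0.713 × 666 × (1920 − 26.8) × 20.3 / [3240 × (1 + 0.0967 × 20.3)] = 1.82×10^7 / 9600 = 1901 m³.
HRT = V/Q = 1901 m³ / 666 m³·d⁻¹ = 2.854 d × 24 = 68.50 h.

τ ≈ 68.5 h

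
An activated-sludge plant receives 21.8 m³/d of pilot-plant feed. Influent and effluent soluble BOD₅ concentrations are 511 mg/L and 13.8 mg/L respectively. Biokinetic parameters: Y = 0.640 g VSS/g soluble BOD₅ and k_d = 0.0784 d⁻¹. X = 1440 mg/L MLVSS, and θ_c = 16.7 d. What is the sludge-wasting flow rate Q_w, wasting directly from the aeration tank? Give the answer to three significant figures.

Q_w ≈ 2.09 m³/d

Steady-state biomass mass balance: V·X·(1 + k_d·θ_c) = Y·Q·(S₀ − S)·θ_c, so V = 0.640 × 21.8 × (511 − 13.8) × 16.7 / [1440 × (1 + 0.0784 × 16.7)] = 1.16×10^5 / 3325 = 34.84 m³.
For wasting at MLVSS concentration, Q_w = V/θ_c = 34.84/16.7 = 2.086 m³/d.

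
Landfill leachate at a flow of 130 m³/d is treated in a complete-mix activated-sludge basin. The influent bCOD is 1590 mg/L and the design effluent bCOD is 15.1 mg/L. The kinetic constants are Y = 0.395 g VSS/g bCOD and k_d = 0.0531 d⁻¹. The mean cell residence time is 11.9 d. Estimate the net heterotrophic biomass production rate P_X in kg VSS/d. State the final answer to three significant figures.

Correct the yield for decay: Y_obs = Y/(1 + k_d θ_c) = 0.395 / (1 + 0.0531 × 11.9) = 0.395 / 1.632 = 0.2421.
Mass of bCOD removed per day: Q(S₀ − S) = 130 × 1575 g/m³ = 204.7 kg/d.
P_X = Y_obs · Q(S₀ − S) = 0.2421 × 204.7 = 49.56 kg VSS/d.

P_X ≈ 49.6 kg VSS/d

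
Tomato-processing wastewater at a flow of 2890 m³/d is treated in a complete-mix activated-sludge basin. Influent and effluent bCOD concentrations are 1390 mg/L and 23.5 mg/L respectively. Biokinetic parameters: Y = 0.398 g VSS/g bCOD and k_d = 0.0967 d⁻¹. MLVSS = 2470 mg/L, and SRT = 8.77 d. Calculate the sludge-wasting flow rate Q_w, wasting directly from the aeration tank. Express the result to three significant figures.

Q_w ≈ 344 m³/d

From the SRT design equation V = Y Q (S₀−S) θ_c / [X (1 + k_d θ_c)] = 0.398 × 2890 × (1390 − 23.5) × 8.77 / [2470 × (1 + 0.0967 × 8.77)] = 1.38×10^7 / 4565 = 3020 m³.
Wasting from the aeration tank: Q_w = V / θ_c = 3020 / 8.77 = 344.3 m³/d.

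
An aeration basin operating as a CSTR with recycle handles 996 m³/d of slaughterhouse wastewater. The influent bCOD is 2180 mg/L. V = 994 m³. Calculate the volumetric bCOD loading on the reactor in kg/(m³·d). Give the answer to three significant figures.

Volumetric loading L_v = Q·S₀ / V = 996 × 2180 g/m³ / 994.0 m³ = 2184 g/(m³·d) = 2.184 kg bCOD/(m³·d).

L_v ≈ 2.18 kg bCOD/(m³·d)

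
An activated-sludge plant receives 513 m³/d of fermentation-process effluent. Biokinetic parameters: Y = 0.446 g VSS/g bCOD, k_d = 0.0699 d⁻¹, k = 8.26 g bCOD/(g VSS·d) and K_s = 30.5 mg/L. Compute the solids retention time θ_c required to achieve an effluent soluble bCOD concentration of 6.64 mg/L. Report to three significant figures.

θ_c ≈ 1.70 d

At the target effluent, Y k S/(K_s+S) = 0.446×8.26×6.64/37.14 = 0.6586 d⁻¹.
Then 1/θ_c = μ − k_d = 0.6586 − 0.0699 = 0.5887 d⁻¹, giving θ_c = 1.699 d.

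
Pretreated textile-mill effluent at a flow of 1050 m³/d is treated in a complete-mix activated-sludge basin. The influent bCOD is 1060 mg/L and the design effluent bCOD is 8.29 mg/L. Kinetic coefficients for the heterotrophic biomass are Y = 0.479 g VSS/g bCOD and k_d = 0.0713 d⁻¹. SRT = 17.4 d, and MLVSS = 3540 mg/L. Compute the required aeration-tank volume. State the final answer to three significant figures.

V ≈ 1160 m³

Steady-state biomass mass balance: V·X·(1 + k_d·θ_c) = Y·Q·(S₀ − S)·θ_c, so V = 0.479 × 1050 × (1060 − 8.29) × 17.4 / [3540 × (1 + 0.0713 × 17.4)] = 9.2×10^6 / 7932 = 1160 m³.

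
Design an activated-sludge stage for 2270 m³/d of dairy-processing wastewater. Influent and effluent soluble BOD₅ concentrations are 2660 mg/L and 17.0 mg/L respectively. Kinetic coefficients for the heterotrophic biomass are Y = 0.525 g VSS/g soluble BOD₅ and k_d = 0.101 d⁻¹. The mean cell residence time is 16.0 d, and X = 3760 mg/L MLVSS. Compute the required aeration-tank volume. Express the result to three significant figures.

V ≈ 5120 m³

Rearranging the biomass balance for a CMAS with decay, V = Y·Q·ΔS·θ_c / [X·(1+k_d θ_c)] = 0.525 × 2270 × (2660 − 17.0) × 16.0 / [3760 × (1 + 0.101 × 16.0)] = 5.04×10^7 / 9836 = 5124 m³.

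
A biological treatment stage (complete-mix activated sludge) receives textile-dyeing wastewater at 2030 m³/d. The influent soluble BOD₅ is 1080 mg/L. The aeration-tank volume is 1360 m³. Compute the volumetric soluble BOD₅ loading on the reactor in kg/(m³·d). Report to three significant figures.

L_v ≈ 1.61 kg soluble BOD₅/(m³·d)

Applied soluble BOD₅ load per unit volume = Q·S₀/V = (2030 × 1080/1000)/1360 = 1.612 kg soluble BOD₅·m⁻³·d⁻¹.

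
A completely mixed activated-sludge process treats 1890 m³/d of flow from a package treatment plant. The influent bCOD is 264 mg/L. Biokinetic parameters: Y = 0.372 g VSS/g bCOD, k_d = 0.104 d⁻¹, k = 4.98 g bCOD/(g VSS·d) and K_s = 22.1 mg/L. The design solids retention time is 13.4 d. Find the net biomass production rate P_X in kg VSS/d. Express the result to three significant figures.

P_X ≈ 76.9 kg VSS/d

Effluent substrate depends only on kinetics and SRT: S = K_s(1 + k_d θ_c) / [θ_c(Yk − k_d) − 1] = 22.1 × (1 + 0.104 × 13.4) / [13.4 × (0.372 × 4.98 − 0.104) − 1] = 52.90 / 22.43 = 2.358 mg/L.
Y_obs = Y / (1 + k_d θ_c) = 0.372 / (1 + 0.104 × 13.4) = 0.372 / 2.394 = 0.1554.
Q·(S₀ − S) = 1890 × (264 − 2.36) × 10⁻³ = 494.5 kg/d removed.
Biomass produced: P_X = Y_obs·Q·ΔS = 0.1554 × 494.5 ≈ 76.85 kg VSS/d.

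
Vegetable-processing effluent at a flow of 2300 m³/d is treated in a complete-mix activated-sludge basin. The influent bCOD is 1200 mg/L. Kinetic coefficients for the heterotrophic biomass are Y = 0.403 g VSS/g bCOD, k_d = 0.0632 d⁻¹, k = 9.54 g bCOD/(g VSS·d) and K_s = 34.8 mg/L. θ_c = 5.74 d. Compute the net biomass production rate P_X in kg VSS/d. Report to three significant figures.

P_X ≈ 815 kg VSS/d

From the Monod/SRT balance for a CMAS, S = K_s·(1+k_d θ_c)/[θ_c·(Y k − k_d) − 1] = 34.8 × (1 + 0.0632 × 5.74) / [5.74 × (0.403 × 9.54 − 0.0632) − 1] = 47.42 / 20.71 = 2.290 mg/L.
Observed yield with endogenous decay: Y_obs = Y / (1 + k_d·θ_c) = 0.403 / (1 + 0.0632 × 5.74) = 0.403 / 1.363 = 0.2957 g VSS/g bCOD.
Mass of bCOD removed per day: Q(S₀ − S) = 2300 × 1198 g/m³ = 2755 kg/d.
Biomass produced: P_X = Y_obs·Q·ΔS = 0.2957 × 2755 ≈ 814.6 kg VSS/d.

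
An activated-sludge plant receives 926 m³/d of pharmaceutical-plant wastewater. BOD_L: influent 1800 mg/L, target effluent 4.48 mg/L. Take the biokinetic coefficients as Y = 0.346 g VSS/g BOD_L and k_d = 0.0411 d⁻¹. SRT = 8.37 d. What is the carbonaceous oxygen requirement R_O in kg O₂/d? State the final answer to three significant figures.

Y_obs = Y / (1 + k_d θ_c) = 0.346 / (1 + 0.0411 × 8.37) = 0.346 / 1.344 = 0.2574.
Mass of BOD_L removed per day: Q(S₀ − S) = 926 × 1796 g/m³ = 1663 kg/d.
P_X = Y_obs·Q·(S₀ − S) = 0.2574 × 1663 = 428.0 kg VSS/d.
R_O = Q·(S₀ − S) − 1.42·P_X = 1663 − 1.42 × 428.0 = 1055 kg O₂/d.

R_O ≈ 1050 kg O₂/d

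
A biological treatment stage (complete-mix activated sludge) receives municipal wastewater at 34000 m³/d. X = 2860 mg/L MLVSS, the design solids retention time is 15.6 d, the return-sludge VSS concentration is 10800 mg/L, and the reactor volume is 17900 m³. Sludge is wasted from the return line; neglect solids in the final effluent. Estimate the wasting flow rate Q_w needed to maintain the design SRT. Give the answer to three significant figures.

Wasting from the return line (neglecting effluent solids): Q_w = V·X / (θ_c·X_r) = 17900 × 2860 / (15.6 × 10800) = 303.9 m³/d.

Q_w ≈ 304 m³/d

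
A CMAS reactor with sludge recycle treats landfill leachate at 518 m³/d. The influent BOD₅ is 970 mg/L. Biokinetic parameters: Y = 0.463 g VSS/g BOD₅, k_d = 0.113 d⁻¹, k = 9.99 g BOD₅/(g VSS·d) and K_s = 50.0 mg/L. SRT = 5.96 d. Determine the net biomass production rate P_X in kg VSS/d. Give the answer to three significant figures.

P_X ≈ 139 kg VSS/d

For a completely mixed reactor with recycle the Lawrence–McCarty relation gives S = K_s·(1 + k_d·θ_c) / [θ_c·(Y·k − k_d) − 1] = 50.0 × (1 + 0.113 × 5.96) / [5.96 × (0.463 × 9.99 − 0.113) − 1] = 83.67 / 25.89 = 3.231 mg/L.
Observed yield with endogenous decay: Y_obs = Y / (1 + k_d·θ_c) = 0.463 / (1 + 0.113 × 5.96) = 0.463 / 1.673 = 0.2767 g VSS/g BOD₅.
Q·(S₀ − S) = 518 × (970 − 3.23) × 10⁻³ = 500.8 kg/d removed.
Biomass produced: P_X = Y_obs·Q·ΔS = 0.2767 × 500.8 ≈ 138.6 kg VSS/d.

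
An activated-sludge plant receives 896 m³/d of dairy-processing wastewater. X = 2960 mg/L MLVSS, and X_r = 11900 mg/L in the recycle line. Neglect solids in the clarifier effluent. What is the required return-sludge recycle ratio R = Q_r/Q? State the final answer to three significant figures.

R ≈ 0.331

R = Q_r/Q = X/(X_r − X) = 2960 / (11900 − 2960) = 0.3311.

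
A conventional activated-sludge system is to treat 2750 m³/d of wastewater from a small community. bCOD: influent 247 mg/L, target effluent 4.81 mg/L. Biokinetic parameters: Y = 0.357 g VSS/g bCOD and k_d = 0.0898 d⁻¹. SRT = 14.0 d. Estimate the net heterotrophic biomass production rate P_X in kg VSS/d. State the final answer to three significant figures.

P_X ≈ 105 kg VSS/d

Y_obs = Y / (1 + k_d θ_c) = 0.357 / (1 + 0.0898 × 14.0) = 0.357 / 2.257 = 0.1582.
Substrate removed = Q·(S₀ − S) = 2750 m³/d × (247 − 4.81) g/m³ = 6.66×10^5 g/d = 666.0 kg/d.
P_X = Y_obs · Q(S₀ − S) = 0.1582 × 666.0 = 105.3 kg VSS/d.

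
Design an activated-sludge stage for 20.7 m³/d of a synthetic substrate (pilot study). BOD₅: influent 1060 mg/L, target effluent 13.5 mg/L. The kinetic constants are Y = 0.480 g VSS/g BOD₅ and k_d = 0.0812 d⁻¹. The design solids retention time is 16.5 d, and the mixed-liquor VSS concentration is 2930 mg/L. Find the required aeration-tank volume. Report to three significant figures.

V ≈ 25.0 m³

Steady-state biomass mass balance: V·X·(1 + k_d·θ_c) = Y·Q·(S₀ − S)·θ_c, so V = 0.480 × 20.7 × (1060 − 13.5) × 16.5 / [2930 × (1 + 0.0812 × 16.5)] = 1.72×10^5 / 6856 = 25.03 m³.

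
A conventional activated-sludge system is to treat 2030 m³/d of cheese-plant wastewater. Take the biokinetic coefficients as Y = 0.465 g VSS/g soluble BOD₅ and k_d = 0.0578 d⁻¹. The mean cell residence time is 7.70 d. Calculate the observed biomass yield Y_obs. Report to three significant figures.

Observed yield with endogenous decay: Y_obs = Y / (1 + k_d·θ_c) = 0.465 / (1 + 0.0578 × 7.70) = 0.465 / 1.445 = 0.3218 g VSS/g soluble BOD₅.

Y_obs ≈ 0.322 g VSS/g soluble BOD₅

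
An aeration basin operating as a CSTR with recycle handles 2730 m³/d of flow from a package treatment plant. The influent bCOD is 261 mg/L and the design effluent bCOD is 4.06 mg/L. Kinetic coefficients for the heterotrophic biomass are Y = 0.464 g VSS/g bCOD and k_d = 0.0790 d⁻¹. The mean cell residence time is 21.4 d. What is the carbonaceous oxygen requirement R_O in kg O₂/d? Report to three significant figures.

Observed yield with endogenous decay: Y_obs = Y / (1 + k_d·θ_c) = 0.464 / (1 + 0.0790 × 21.4) = 0.464 / 2.691 = 0.1725 g VSS/g bCOD.
Mass of bCOD removed per day: Q(S₀ − S) = 2730 × 256.9 g/m³ = 701.4 kg/d.
Biomass synthesised: P_X = Y_obs × 701.4 = 121.0 kg VSS/d.
R_O = Q·ΔS − 1.42 P_X = 701.4 − 171.8 = 529.7 kg O₂/d.

R_O ≈ 530 kg O₂/d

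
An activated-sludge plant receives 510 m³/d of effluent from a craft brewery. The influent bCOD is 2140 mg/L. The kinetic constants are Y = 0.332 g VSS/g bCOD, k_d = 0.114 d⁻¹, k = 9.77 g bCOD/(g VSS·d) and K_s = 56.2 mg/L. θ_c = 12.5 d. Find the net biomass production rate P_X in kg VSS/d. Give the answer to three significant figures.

From the Monod/SRT balance for a CMAS, S = K_s·(1+k_d θ_c)/[θ_c·(Y k − k_d) − 1] = 56.2 × (1 + 0.114 × 12.5) / [12.5 × (0.332 × 9.77 − 0.114) − 1] = 136.3 / 38.12 = 3.575 mg/L.
Correct the yield for decay: Y_obs = Y/(1 + k_d θ_c) = 0.332 / (1 + 0.114 × 12.5) = 0.332 / 2.425 = 0.1369.
Q·(S₀ − S) = 510 × (2140 − 3.58) × 10⁻³ = 1090 kg/d removed.
So the net sludge growth is P_X = 0.1369 × 1090 = 149.2 kg VSS/d.

P_X ≈ 149 kg VSS/d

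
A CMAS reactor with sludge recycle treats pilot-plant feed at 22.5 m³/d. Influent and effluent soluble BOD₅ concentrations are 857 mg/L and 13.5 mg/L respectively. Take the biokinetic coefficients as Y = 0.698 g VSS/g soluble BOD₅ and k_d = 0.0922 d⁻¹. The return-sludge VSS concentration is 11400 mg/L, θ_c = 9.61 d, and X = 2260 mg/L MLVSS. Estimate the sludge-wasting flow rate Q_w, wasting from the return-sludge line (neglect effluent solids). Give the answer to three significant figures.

Q_w ≈ 0.616 m³/d

Rearranging the biomass balance for a CMAS with decay, V = Y·Q·ΔS·θ_c / [X·(1+k_d θ_c)] = 0.698 × 22.5 × (857 − 13.5) × 9.61 / [2260 × (1 + 0.0922 × 9.61)] = 1.27×10^5 / 4262 = 29.87 m³.
Q_w = (V·X)/(θ_c X_r) = 29.87 × 2260 / (9.61 × 11400) = 0.6161 m³/d.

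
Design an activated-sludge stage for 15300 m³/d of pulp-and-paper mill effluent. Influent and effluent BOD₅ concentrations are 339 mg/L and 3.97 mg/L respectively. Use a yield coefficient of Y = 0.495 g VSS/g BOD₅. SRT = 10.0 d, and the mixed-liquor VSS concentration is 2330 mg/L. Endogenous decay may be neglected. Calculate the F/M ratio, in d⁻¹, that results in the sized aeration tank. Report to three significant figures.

F/M ≈ 0.204 d⁻¹

Biomass mass balance (decay neglected): V·X = Y·Q·(S₀ − S)·θ_c, so V = 0.495 × 15300 × (339 − 3.97) × 10.0 / 2330 = 10890 m³.
F/M = applied load / biomass = Q·S₀/(V·X) = 15300 × 339 / (10890 × 2330) = 0.2044 d⁻¹.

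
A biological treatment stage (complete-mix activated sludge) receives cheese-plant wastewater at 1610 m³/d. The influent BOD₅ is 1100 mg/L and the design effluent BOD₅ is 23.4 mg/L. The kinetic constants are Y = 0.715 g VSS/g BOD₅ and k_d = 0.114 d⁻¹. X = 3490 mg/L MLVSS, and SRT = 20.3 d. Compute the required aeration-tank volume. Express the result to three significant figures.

From the SRT design equation V = Y Q (S₀−S) θ_c / [X (1 + k_d θ_c)] = 0.715 × 1610 × (1100 − 23.4) × 20.3 / [3490 × (1 + 0.114 × 20.3)] = 2.52×10^7 / 11567 = 2175 m³.

V ≈ 2180 m³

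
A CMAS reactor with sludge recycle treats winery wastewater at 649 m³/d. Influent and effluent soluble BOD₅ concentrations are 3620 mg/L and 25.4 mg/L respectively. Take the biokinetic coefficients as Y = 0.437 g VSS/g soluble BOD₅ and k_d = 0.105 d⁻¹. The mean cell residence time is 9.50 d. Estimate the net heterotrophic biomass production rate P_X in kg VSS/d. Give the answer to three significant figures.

P_X ≈ 510 kg VSS/d

Y_obs = Y / (1 + k_d θ_c) = 0.437 / (1 + 0.105 × 9.50) = 0.437 / 1.998 = 0.2188.
ΔS = 3620 − 25.4 = 3595 mg/L, so the substrate removal rate is 649 × 3595/1000 = 2333 kg soluble BOD₅/d.
Net biomass production P_X = Y_obs × Q·(S₀ − S) = 0.2188 × 2333 = 510.4 kg VSS/d.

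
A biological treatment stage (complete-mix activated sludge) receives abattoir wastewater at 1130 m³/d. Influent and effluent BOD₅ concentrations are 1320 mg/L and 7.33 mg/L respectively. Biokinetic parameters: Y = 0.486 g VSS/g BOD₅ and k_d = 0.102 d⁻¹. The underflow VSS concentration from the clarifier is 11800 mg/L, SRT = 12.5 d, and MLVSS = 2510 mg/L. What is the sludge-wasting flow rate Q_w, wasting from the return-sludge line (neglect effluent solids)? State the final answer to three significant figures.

From the SRT design equation V = Y Q (S₀−S) θ_c / [X (1 + k_d θ_c)] = 0.486 × 1130 × (1320 − 7.33) × 12.5 / [2510 × (1 + 0.102 × 12.5)] = 9.01×10^6 / 5710 = 1578 m³.
Q_w = (V·X)/(θ_c X_r) = 1578 × 2510 / (12.5 × 11800) = 26.85 m³/d.

Q_w ≈ 26.9 m³/d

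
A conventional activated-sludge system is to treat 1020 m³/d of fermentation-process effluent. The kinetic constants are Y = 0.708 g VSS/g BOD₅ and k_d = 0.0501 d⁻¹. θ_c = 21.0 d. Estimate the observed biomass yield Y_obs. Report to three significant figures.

Correct the yield for decay: Y_obs = Y/(1 + k_d θ_c) = 0.708 / (1 + 0.0501 × 21.0) = 0.708 / 2.052 = 0.3450.

Y_obs ≈ 0.345 g VSS/g BOD₅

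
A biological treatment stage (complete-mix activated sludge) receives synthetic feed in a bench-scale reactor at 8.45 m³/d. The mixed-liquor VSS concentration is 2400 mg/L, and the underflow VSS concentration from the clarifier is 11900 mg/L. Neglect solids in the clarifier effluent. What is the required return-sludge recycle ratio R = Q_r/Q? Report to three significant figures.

R ≈ 0.253

R = Q_r/Q = X/(X_r − X) = 2400 / (11900 − 2400) = 0.2526.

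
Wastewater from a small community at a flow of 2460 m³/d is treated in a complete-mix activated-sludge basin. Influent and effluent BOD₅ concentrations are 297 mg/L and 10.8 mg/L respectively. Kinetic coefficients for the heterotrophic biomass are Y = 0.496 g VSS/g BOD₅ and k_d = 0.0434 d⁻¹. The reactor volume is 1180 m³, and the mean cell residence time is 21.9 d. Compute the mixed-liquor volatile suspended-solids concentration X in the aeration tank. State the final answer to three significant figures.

X ≈ 3320 mg/L

From V·X·(1 + k_d·θ_c) = Y·Q·(S₀ − S)·θ_c: X = 0.496 × 2460 × (297 − 10.8) × 21.9 / [1180 × (1 + 0.0434 × 21.9)] = 3323 mg/L.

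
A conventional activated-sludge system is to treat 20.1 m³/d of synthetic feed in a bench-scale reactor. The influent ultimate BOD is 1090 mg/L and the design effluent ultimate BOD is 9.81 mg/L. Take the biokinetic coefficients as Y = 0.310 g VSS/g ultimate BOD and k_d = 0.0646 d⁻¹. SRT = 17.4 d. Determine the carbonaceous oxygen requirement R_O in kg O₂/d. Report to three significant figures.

R_O ≈ 17.2 kg O₂/d

The observed yield is Y_obs = Y/(1 + k_d·θ_c) = 0.310 / (1 + 0.0646 × 17.4) = 0.310 / 2.124 = 0.1459 g VSS per g ultimate BOD removed.
ΔS = 1090 − 9.81 = 1080 mg/L, so the substrate removal rate is 20.1 × 1080/1000 = 21.71 kg ultimate BOD/d.
P_X = Y_obs·Q·(S₀ − S) = 0.1459 × 21.71 = 3.169 kg VSS/d.
R_O = Q·ΔS − 1.42 P_X = 21.71 − 4.500 = 17.21 kg O₂/d.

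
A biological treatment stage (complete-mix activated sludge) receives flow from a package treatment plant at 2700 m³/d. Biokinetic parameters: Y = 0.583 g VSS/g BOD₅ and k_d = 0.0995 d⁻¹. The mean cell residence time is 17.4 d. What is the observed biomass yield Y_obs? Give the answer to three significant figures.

Y_obs ≈ 0.213 g VSS/g BOD₅

Correct the yield for decay: Y_obs = Y/(1 + k_d θ_c) = 0.583 / (1 + 0.0995 × 17.4) = 0.583 / 2.731 = 0.2135.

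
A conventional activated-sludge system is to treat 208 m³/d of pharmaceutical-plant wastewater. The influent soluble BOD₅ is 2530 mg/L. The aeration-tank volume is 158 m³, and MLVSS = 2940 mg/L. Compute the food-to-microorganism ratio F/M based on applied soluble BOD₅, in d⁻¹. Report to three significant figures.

Food-to-microorganism ratio F/M = Q S₀ / (V X) = 208 × 2530 / (158.0 × 2940) = 1.133 d⁻¹.

F/M ≈ 1.13 d⁻¹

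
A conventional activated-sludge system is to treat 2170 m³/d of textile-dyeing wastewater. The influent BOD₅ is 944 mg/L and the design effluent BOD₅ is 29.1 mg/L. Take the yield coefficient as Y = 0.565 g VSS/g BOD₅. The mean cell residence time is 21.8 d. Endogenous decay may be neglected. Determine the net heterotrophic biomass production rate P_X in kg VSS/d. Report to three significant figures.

P_X ≈ 1120 kg VSS/d

Since k_d ≈ 0, Y_obs = Y = 0.565 g VSS/g BOD₅.
ΔS = 944 − 29.1 = 914.9 mg/L, so the substrate removal rate is 2170 × 914.9/1000 = 1985 kg BOD₅/d.
Net biomass production P_X = Y_obs × Q·(S₀ − S) = 0.5650 × 1985 = 1122 kg VSS/d.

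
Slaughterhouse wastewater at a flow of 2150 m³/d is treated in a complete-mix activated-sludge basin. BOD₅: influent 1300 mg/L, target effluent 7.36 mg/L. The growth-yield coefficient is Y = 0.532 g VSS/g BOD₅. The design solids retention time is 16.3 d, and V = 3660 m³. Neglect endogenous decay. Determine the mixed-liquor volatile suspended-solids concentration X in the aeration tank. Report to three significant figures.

X = Y·Q·ΔS·θ_c / V = 0.532 × 2150 × (1300 − 7.36) × 16.3 / 3660 = 6585 mg/L.

X ≈ 6580 mg/L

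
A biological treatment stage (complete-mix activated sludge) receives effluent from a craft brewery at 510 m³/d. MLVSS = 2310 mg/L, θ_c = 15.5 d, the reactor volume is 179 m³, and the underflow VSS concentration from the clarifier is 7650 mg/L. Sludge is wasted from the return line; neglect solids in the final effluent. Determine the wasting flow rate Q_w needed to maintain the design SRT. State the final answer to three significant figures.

Q_w ≈ 3.49 m³/d

θ_c = V·X/(Q_w·X_r) when wasting from the recycle, so Q_w = V·X/(θ_c·X_r) = 179.0 × 2310 / (15.5 × 7650) = 3.487 m³/d.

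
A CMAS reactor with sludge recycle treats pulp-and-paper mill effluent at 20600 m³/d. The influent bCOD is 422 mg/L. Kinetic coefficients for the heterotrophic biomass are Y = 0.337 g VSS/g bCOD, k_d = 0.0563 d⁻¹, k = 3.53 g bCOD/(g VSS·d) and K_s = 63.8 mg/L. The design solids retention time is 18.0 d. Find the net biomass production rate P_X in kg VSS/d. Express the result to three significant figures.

P_X ≈ 1430 kg VSS/d

Effluent substrate depends only on kinetics and SRT: S = K_s(1 + k_d θ_c) / [θ_c(Yk − k_d) − 1] = 63.8 × (1 + 0.0563 × 18.0) / [18.0 × (0.337 × 3.53 − 0.0563) − 1] = 128.5 / 19.40 = 6.622 mg/L.
Y_obs = Y / (1 + k_d θ_c) = 0.337 / (1 + 0.0563 × 18.0) = 0.337 / 2.013 = 0.1674.
Substrate removed = Q·(S₀ − S) = 20600 m³/d × (422 − 6.62) g/m³ = 8.56×10^6 g/d = 8557 kg/d.
So the net sludge growth is P_X = 0.1674 × 8557 = 1432 kg VSS/d.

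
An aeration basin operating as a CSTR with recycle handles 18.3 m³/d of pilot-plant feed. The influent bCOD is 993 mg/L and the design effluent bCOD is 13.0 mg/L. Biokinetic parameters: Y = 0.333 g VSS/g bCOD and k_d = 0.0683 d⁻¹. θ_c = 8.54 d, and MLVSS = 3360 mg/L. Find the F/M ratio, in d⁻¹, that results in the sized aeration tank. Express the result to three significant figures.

F/M ≈ 0.564 d⁻¹

From the SRT design equation V = Y Q (S₀−S) θ_c / [X (1 + k_d θ_c)] = 0.333 × 18.3 × (993 − 13.0) × 8.54 / [3360 × (1 + 0.0683 × 8.54)] = 5.1×10^4 / 5320 = 9.587 m³.
Food-to-microorganism ratio F/M = Q S₀ / (V X) = 18.3 × 993 / (9.587 × 3360) = 0.5641 d⁻¹.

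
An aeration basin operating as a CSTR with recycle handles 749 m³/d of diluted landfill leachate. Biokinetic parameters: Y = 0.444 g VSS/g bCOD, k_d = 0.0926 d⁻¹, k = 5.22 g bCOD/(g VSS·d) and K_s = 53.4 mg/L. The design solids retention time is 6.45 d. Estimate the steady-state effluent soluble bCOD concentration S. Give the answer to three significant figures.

S ≈ 6.39 mg/L

Effluent substrate depends only on kinetics and SRT: S = K_s(1 + k_d θ_c) / [θ_c(Yk − k_d) − 1] = 53.4 × (1 + 0.0926 × 6.45) / [6.45 × (0.444 × 5.22 − 0.0926) − 1] = 85.29 / 13.35 = 6.388 mg/L.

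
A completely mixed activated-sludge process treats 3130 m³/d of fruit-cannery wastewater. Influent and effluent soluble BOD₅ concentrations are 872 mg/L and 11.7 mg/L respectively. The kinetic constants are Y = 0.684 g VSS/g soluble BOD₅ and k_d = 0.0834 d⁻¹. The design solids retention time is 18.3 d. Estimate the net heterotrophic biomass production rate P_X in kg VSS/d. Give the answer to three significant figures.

Correct the yield for decay: Y_obs = Y/(1 + k_d θ_c) = 0.684 / (1 + 0.0834 × 18.3) = 0.684 / 2.526 = 0.2708.
Mass of soluble BOD₅ removed per day: Q(S₀ − S) = 3130 × 860.3 g/m³ = 2693 kg/d.
Biomass produced: P_X = Y_obs·Q·ΔS = 0.2708 × 2693 ≈ 729.1 kg VSS/d.

P_X ≈ 729 kg VSS/d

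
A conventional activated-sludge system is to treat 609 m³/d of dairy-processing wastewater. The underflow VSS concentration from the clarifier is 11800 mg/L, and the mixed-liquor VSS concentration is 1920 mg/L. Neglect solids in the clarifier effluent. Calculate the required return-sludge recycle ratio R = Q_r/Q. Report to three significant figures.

Mass balance around the secondary clarifier (neglecting effluent solids): R = X / (X_r − X) = 1920 / (11800 − 1920) = 0.1943.

R ≈ 0.194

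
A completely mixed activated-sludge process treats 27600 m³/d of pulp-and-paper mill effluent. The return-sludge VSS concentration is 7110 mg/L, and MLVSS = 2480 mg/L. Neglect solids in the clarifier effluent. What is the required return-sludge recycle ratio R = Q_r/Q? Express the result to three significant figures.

R ≈ 0.536

R = Q_r/Q = X/(X_r − X) = 2480 / (7110 − 2480) = 0.5356.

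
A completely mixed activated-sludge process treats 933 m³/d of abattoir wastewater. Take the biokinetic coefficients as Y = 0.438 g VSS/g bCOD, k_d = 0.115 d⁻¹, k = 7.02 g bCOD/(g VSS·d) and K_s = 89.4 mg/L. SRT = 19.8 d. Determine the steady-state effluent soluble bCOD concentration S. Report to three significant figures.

S ≈ 5.09 mg/L

Effluent substrate depends only on kinetics and SRT: S = K_s(1 + k_d θ_c) / [θ_c(Yk − k_d) − 1] = 89.4 × (1 + 0.115 × 19.8) / [19.8 × (0.438 × 7.02 − 0.115) − 1] = 293.0 / 57.60 = 5.086 mg/L.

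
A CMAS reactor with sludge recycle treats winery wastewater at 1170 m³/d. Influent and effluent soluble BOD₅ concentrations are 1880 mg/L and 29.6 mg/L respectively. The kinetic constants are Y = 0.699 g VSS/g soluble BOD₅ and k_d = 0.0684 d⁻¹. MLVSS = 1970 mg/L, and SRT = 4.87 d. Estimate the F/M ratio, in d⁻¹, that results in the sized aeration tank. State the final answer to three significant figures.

Steady-state biomass mass balance: V·X·(1 + k_d·θ_c) = Y·Q·(S₀ − S)·θ_c, so V = 0.699 × 1170 × (1880 − 29.6) × 4.87 / [1970 × (1 + 0.0684 × 4.87)] = 7.37×10^6 / 2626 = 2806 m³.
F/M = applied load / biomass = Q·S₀/(V·X) = 1170 × 1880 / (2806 × 1970) = 0.3979 d⁻¹.

F/M ≈ 0.398 d⁻¹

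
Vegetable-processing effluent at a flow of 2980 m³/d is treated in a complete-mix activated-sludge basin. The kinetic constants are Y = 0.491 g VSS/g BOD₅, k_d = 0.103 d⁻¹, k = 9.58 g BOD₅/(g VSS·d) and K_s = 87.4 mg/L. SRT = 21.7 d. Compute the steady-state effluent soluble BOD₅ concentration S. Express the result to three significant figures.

Effluent substrate depends only on kinetics and SRT: S = K_s(1 + k_d θ_c) / [θ_c(Yk − k_d) − 1] = 87.4 × (1 + 0.103 × 21.7) / [21.7 × (0.491 × 9.58 − 0.103) − 1] = 282.7 / 98.84 = 2.861 mg/L.

S ≈ 2.86 mg/L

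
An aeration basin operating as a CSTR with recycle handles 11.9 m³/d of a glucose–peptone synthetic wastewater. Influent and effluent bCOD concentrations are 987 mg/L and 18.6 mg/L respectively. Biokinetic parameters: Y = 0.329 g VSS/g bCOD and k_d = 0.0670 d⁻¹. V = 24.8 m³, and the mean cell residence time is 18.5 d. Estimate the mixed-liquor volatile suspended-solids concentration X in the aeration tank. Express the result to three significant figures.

From V·X·(1 + k_d·θ_c) = Y·Q·(S₀ − S)·θ_c: X = 0.329 × 11.9 × (987 − 18.6) × 18.5 / [24.8 × (1 + 0.0670 × 18.5)] = 1263 mg/L.

X ≈ 1260 mg/L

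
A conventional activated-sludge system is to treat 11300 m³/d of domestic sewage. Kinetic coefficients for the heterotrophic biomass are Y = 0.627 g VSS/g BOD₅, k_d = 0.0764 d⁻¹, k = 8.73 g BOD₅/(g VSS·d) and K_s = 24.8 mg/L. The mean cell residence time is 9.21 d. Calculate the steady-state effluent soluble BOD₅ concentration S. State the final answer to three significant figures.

For a completely mixed reactor with recycle the Lawrence–McCarty relation gives S = K_s·(1 + k_d·θ_c) / [θ_c·(Y·k − k_d) − 1] = 24.8 × (1 + 0.0764 × 9.21) / [9.21 × (0.627 × 8.73 − 0.0764) − 1] = 42.25 / 48.71 = 0.8674 mg/L.

S ≈ 0.867 mg/L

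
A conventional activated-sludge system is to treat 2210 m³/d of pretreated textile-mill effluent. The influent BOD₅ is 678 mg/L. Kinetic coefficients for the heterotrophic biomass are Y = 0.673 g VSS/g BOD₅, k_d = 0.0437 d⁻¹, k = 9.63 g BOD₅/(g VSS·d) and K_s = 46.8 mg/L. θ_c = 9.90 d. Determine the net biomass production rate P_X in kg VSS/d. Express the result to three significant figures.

Effluent substrate depends only on kinetics and SRT: S = K_s(1 + k_d θ_c) / [θ_c(Yk − k_d) − 1] = 46.8 × (1 + 0.0437 × 9.90) / [9.90 × (0.673 × 9.63 − 0.0437) − 1] = 67.05 / 62.73 = 1.069 mg/L.
Y_obs = Y / (1 + k_d θ_c) = 0.673 / (1 + 0.0437 × 9.90) = 0.673 / 1.433 = 0.4698.
Substrate removed = Q·(S₀ − S) = 2210 m³/d × (678 − 1.07) g/m³ = 1.5×10^6 g/d = 1496 kg/d.
So the net sludge growth is P_X = 0.4698 × 1496 = 702.8 kg VSS/d.

P_X ≈ 703 kg VSS/d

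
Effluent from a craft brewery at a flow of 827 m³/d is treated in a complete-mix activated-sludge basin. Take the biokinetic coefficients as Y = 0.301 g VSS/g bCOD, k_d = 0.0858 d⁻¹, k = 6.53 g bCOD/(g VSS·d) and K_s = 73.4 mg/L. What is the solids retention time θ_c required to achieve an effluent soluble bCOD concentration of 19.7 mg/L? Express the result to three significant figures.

Specific growth rate at S = 19.7 mg/L: μ = YkS/(K_s+S) = 0.301·6.53·19.7/(73.4+19.7) = 0.4159 d⁻¹.
θ_c = 1/(μ − k_d) = 1/(0.4159 − 0.0858) = 1/0.3301 = 3.029 d.

θ_c ≈ 3.03 d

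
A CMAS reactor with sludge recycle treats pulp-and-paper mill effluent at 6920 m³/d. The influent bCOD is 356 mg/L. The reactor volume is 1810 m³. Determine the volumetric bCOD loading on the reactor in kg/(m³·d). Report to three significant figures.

Volumetric loading L_v = Q·S₀ / V = 6920 × 356 g/m³ / 1810 m³ = 1361 g/(m³·d) = 1.361 kg bCOD/(m³·d).

L_v ≈ 1.36 kg bCOD/(m³·d)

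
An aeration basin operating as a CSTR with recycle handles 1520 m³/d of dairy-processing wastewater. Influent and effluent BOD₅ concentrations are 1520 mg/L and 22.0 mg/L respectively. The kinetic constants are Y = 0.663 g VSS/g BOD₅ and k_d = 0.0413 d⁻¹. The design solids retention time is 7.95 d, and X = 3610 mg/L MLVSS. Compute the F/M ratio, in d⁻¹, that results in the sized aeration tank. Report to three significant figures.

Steady-state biomass mass balance: V·X·(1 + k_d·θ_c) = Y·Q·(S₀ − S)·θ_c, so V = 0.663 × 1520 × (1520 − 22.0) × 7.95 / [3610 × (1 + 0.0413 × 7.95)] = 1.2×10^7 / 4795 = 2503 m³.
F/M = Q·S₀ / (V·X) = 1520 × 1520 / (2503 × 3610) = 0.2557 g BOD₅·(g VSS·d)⁻¹.

F/M ≈ 0.256 d⁻¹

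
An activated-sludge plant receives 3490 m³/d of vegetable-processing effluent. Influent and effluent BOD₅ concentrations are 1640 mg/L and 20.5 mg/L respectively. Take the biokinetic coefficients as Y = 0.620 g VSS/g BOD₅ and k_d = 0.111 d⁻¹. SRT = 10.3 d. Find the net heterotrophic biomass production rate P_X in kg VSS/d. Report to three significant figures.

Observed yield with endogenous decay: Y_obs = Y / (1 + k_d·θ_c) = 0.620 / (1 + 0.111 × 10.3) = 0.620 / 2.143 = 0.2893 g VSS/g BOD₅.
Substrate removed = Q·(S₀ − S) = 3490 m³/d × (1640 − 20.5) g/m³ = 5.65×10^6 g/d = 5652 kg/d.
Net biomass production P_X = Y_obs × Q·(S₀ − S) = 0.2893 × 5652 = 1635 kg VSS/d.

P_X ≈ 1630 kg VSS/d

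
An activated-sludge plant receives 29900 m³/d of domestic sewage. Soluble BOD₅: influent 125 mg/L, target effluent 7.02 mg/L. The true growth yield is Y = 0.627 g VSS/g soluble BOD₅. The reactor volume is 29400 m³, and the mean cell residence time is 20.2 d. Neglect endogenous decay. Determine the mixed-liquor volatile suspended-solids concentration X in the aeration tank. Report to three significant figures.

X ≈ 1520 mg/L

X = Y·Q·ΔS·θ_c / V = 0.627 × 29900 × (125 − 7.02) × 20.2 / 29400 = 1520 mg/L.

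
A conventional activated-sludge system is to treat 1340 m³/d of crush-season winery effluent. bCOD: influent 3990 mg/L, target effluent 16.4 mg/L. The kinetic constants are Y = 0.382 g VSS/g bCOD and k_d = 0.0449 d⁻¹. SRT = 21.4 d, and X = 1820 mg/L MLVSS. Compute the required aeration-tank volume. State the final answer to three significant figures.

V ≈ 12200 m³

Steady-state biomass mass balance: V·X·(1 + k_d·θ_c) = Y·Q·(S₀ − S)·θ_c, so V = 0.382 × 1340 × (3990 − 16.4) × 21.4 / [1820 × (1 + 0.0449 × 21.4)] = 4.35×10^7 / 3569 = 12197 m³.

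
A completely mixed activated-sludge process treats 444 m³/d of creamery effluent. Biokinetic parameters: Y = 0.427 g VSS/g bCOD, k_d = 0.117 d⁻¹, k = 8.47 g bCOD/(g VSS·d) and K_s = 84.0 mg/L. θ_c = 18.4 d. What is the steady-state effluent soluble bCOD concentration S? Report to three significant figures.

For a completely mixed reactor with recycle the Lawrence–McCarty relation gives S = K_s·(1 + k_d·θ_c) / [θ_c·(Y·k − k_d) − 1] = 84.0 × (1 + 0.117 × 18.4) / [18.4 × (0.427 × 8.47 − 0.117) − 1] = 264.8 / 63.39 = 4.178 mg/L.

S ≈ 4.18 mg/L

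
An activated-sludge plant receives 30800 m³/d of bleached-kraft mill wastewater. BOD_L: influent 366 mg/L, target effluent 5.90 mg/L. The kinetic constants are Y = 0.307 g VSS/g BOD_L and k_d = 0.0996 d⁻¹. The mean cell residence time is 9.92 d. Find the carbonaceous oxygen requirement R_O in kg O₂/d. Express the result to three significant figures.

Observed yield with endogenous decay: Y_obs = Y / (1 + k_d·θ_c) = 0.307 / (1 + 0.0996 × 9.92) = 0.307 / 1.988 = 0.1544 g VSS/g BOD_L.
Substrate removed = Q·(S₀ − S) = 30800 m³/d × (366 − 5.90) g/m³ = 1.11×10^7 g/d = 11091 kg/d.
Biomass synthesised: P_X = Y_obs × 11091 = 1713 kg VSS/d.
R_O = Q·ΔS − 1.42 P_X = 11091 − 2432 = 8659 kg O₂/d.

R_O ≈ 8660 kg O₂/d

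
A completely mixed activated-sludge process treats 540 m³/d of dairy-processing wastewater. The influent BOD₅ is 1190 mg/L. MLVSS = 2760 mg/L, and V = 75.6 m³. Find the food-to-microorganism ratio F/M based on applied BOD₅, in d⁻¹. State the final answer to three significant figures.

F/M ≈ 3.08 d⁻¹

F/M = Q·S₀ / (V·X) = 540 × 1190 / (75.60 × 2760) = 3.080 g BOD₅·(g VSS·d)⁻¹.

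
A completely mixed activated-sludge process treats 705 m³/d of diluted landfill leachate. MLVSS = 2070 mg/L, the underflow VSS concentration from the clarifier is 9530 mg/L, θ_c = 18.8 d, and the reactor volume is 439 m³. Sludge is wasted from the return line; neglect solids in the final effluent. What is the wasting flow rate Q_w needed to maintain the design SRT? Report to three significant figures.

Q_w ≈ 5.07 m³/d

Q_w = (V·X)/(θ_c X_r) = 439.0 × 2070 / (18.8 × 9530) = 5.072 m³/d.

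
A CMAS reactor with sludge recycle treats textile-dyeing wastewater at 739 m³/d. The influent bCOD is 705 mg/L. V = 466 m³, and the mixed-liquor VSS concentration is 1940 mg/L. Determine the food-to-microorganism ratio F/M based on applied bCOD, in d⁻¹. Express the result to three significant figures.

F/M ≈ 0.576 d⁻¹

F/M = Q·S₀ / (V·X) = 739 × 705 / (466.0 × 1940) = 0.5763 g bCOD·(g VSS·d)⁻¹.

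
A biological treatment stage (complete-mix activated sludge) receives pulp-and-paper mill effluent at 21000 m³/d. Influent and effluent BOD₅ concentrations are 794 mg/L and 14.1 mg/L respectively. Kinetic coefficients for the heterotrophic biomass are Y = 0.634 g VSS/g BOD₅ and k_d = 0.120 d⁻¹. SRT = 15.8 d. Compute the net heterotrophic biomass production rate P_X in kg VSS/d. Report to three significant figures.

P_X ≈ 3590 kg VSS/d

Observed yield with endogenous decay: Y_obs = Y / (1 + k_d·θ_c) = 0.634 / (1 + 0.120 × 15.8) = 0.634 / 2.896 = 0.2189 g VSS/g BOD₅.
Substrate removed = Q·(S₀ − S) = 21000 m³/d × (794 − 14.1) g/m³ = 1.64×10^7 g/d = 16378 kg/d.
P_X = Y_obs · Q(S₀ − S) = 0.2189 × 16378 = 3585 kg VSS/d.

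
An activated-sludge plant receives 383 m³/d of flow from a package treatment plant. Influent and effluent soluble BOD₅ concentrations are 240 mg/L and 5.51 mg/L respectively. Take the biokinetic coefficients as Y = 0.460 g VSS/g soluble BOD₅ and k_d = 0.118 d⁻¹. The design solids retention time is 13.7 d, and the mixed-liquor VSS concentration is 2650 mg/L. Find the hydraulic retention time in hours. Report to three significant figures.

Rearranging the biomass balance for a CMAS with decay, V = Y·Q·ΔS·θ_c / [X·(1+k_d θ_c)] = 0.460 × 383 × (240 − 5.51) × 13.7 / [2650 × (1 + 0.118 × 13.7)] = 5.66×10^5 / 6934 = 81.62 m³.
HRT = V/Q = 81.62 m³ / 383 m³·d⁻¹ = 0.2131 d × 24 = 5.115 h.

τ ≈ 5.11 h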